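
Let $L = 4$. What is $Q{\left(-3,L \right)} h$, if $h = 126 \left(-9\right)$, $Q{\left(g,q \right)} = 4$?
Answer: $-4536$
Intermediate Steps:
$h = -1134$
$Q{\left(-3,L \right)} h = 4 \left(-1134\right) = -4536$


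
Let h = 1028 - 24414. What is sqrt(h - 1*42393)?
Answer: I*sqrt(65779) ≈ 256.47*I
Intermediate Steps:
h = -23386
sqrt(h - 1*42393) = sqrt(-23386 - 1*42393) = sqrt(-23386 - 42393) = sqrt(-65779) = I*sqrt(65779)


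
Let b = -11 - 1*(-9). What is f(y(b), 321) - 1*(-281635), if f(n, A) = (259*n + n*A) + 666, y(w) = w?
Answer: 281141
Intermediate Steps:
b = -2 (b = -11 + 9 = -2)
f(n, A) = 666 + 259*n + A*n (f(n, A) = (259*n + A*n) + 666 = 666 + 259*n + A*n)
f(y(b), 321) - 1*(-281635) = (666 + 259*(-2) + 321*(-2)) - 1*(-281635) = (666 - 518 - 642) + 281635 = -494 + 281635 = 281141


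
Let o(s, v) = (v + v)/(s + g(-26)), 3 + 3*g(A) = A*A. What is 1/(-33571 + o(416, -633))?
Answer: -1921/64493689 ≈ -2.9786e-5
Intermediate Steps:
g(A) = -1 + A**2/3 (g(A) = -1 + (A*A)/3 = -1 + A**2/3)
o(s, v) = 2*v/(673/3 + s) (o(s, v) = (v + v)/(s + (-1 + (1/3)*(-26)**2)) = (2*v)/(s + (-1 + (1/3)*676)) = (2*v)/(s + (-1 + 676/3)) = (2*v)/(s + 673/3) = (2*v)/(673/3 + s) = 2*v/(673/3 + s))
1/(-33571 + o(416, -633)) = 1/(-33571 + 6*(-633)/(673 + 3*416)) = 1/(-33571 + 6*(-633)/(673 + 1248)) = 1/(-33571 + 6*(-633)/1921) = 1/(-33571 + 6*(-633)*(1/1921)) = 1/(-33571 - 3798/1921) = 1/(-64493689/1921) = -1921/64493689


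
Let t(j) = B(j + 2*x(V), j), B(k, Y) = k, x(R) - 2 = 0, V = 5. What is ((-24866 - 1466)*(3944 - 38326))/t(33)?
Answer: 905346824/37 ≈ 2.4469e+7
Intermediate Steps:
x(R) = 2 (x(R) = 2 + 0 = 2)
t(j) = 4 + j (t(j) = j + 2*2 = j + 4 = 4 + j)
((-24866 - 1466)*(3944 - 38326))/t(33) = ((-24866 - 1466)*(3944 - 38326))/(4 + 33) = -26332*(-34382)/37 = 905346824*(1/37) = 905346824/37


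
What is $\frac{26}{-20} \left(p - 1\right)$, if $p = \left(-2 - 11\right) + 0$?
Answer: $\frac{91}{5} \approx 18.2$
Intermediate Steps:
$p = -13$ ($p = -13 + 0 = -13$)
$\frac{26}{-20} \left(p - 1\right) = \frac{26}{-20} \left(-13 - 1\right) = 26 \left(- \frac{1}{20}\right) \left(-14\right) = \left(- \frac{13}{10}\right) \left(-14\right) = \frac{91}{5}$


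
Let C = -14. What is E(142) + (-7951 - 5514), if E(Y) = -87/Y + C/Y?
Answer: -1912131/142 ≈ -13466.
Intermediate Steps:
E(Y) = -101/Y (E(Y) = -87/Y - 14/Y = -101/Y)
E(142) + (-7951 - 5514) = -101/142 + (-7951 - 5514) = -101*1/142 - 13465 = -101/142 - 13465 = -1912131/142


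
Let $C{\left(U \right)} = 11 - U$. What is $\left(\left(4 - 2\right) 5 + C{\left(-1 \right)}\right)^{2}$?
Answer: $484$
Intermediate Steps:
$\left(\left(4 - 2\right) 5 + C{\left(-1 \right)}\right)^{2} = \left(\left(4 - 2\right) 5 + \left(11 - -1\right)\right)^{2} = \left(2 \cdot 5 + \left(11 + 1\right)\right)^{2} = \left(10 + 12\right)^{2} = 22^{2} = 484$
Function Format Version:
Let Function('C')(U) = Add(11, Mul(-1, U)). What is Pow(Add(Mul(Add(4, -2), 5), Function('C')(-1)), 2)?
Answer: 484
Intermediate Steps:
Pow(Add(Mul(Add(4, -2), 5), Function('C')(-1)), 2) = Pow(Add(Mul(Add(4, -2), 5), Add(11, Mul(-1, -1))), 2) = Pow(Add(Mul(2, 5), Add(11, 1)), 2) = Pow(Add(10, 12), 2) = Pow(22, 2) = 484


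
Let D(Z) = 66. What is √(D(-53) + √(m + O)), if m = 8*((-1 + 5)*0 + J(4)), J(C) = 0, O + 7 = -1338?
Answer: √(66 + I*√1345) ≈ 8.4115 + 2.18*I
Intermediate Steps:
O = -1345 (O = -7 - 1338 = -1345)
m = 0 (m = 8*((-1 + 5)*0 + 0) = 8*(4*0 + 0) = 8*(0 + 0) = 8*0 = 0)
√(D(-53) + √(m + O)) = √(66 + √(0 - 1345)) = √(66 + √(-1345)) = √(66 + I*√1345)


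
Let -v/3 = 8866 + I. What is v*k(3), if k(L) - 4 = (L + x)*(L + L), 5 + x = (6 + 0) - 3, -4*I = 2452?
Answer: -247590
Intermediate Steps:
I = -613 (I = -¼*2452 = -613)
x = -2 (x = -5 + ((6 + 0) - 3) = -5 + (6 - 3) = -5 + 3 = -2)
v = -24759 (v = -3*(8866 - 613) = -3*8253 = -24759)
k(L) = 4 + 2*L*(-2 + L) (k(L) = 4 + (L - 2)*(L + L) = 4 + (-2 + L)*(2*L) = 4 + 2*L*(-2 + L))
v*k(3) = -24759*(4 - 4*3 + 2*3²) = -24759*(4 - 12 + 2*9) = -24759*(4 - 12 + 18) = -24759*10 = -247590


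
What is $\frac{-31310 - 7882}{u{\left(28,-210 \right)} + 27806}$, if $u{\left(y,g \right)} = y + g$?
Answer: $- \frac{1633}{1151} \approx -1.4188$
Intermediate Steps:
$u{\left(y,g \right)} = g + y$
$\frac{-31310 - 7882}{u{\left(28,-210 \right)} + 27806} = \frac{-31310 - 7882}{\left(-210 + 28\right) + 27806} = - \frac{39192}{-182 + 27806} = - \frac{39192}{27624} = \left(-39192\right) \frac{1}{27624} = - \frac{1633}{1151}$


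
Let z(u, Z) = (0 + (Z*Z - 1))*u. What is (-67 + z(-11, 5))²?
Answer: 109561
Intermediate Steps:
z(u, Z) = u*(-1 + Z²) (z(u, Z) = (0 + (Z² - 1))*u = (0 + (-1 + Z²))*u = (-1 + Z²)*u = u*(-1 + Z²))
(-67 + z(-11, 5))² = (-67 - 11*(-1 + 5²))² = (-67 - 11*(-1 + 25))² = (-67 - 11*24)² = (-67 - 264)² = (-331)² = 109561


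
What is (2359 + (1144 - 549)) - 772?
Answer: 2182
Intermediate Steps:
(2359 + (1144 - 549)) - 772 = (2359 + 595) - 772 = 2954 - 772 = 2182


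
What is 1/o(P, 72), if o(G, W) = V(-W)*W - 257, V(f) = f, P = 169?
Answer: -1/5441 ≈ -0.00018379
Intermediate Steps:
o(G, W) = -257 - W² (o(G, W) = (-W)*W - 257 = -W² - 257 = -257 - W²)
1/o(P, 72) = 1/(-257 - 1*72²) = 1/(-257 - 1*5184) = 1/(-257 - 5184) = 1/(-5441) = -1/5441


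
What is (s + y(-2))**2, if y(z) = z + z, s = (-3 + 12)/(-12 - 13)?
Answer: 11881/625 ≈ 19.010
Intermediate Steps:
s = -9/25 (s = 9/(-25) = 9*(-1/25) = -9/25 ≈ -0.36000)
y(z) = 2*z
(s + y(-2))**2 = (-9/25 + 2*(-2))**2 = (-9/25 - 4)**2 = (-109/25)**2 = 11881/625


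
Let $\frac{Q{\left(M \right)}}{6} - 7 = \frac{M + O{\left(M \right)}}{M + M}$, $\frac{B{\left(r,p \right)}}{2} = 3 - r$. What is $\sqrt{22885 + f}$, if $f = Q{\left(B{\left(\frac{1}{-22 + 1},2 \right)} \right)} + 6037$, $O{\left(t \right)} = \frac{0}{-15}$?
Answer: $\sqrt{28967} \approx 170.2$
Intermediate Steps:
$O{\left(t \right)} = 0$ ($O{\left(t \right)} = 0 \left(- \frac{1}{15}\right) = 0$)
$B{\left(r,p \right)} = 6 - 2 r$ ($B{\left(r,p \right)} = 2 \left(3 - r\right) = 6 - 2 r$)
$Q{\left(M \right)} = 45$ ($Q{\left(M \right)} = 42 + 6 \frac{M + 0}{M + M} = 42 + 6 \frac{M}{2 M} = 42 + 6 M \frac{1}{2 M} = 42 + 6 \cdot \frac{1}{2} = 42 + 3 = 45$)
$f = 6082$ ($f = 45 + 6037 = 6082$)
$\sqrt{22885 + f} = \sqrt{22885 + 6082} = \sqrt{28967}$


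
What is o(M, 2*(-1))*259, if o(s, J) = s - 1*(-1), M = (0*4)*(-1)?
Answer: 259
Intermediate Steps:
M = 0 (M = 0*(-1) = 0)
o(s, J) = 1 + s (o(s, J) = s + 1 = 1 + s)
o(M, 2*(-1))*259 = (1 + 0)*259 = 1*259 = 259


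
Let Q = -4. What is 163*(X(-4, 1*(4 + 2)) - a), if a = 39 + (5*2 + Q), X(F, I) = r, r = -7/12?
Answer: -89161/12 ≈ -7430.1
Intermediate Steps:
r = -7/12 (r = -7*1/12 = -7/12 ≈ -0.58333)
X(F, I) = -7/12
a = 45 (a = 39 + (5*2 - 4) = 39 + (10 - 4) = 39 + 6 = 45)
163*(X(-4, 1*(4 + 2)) - a) = 163*(-7/12 - 1*45) = 163*(-7/12 - 45) = 163*(-547/12) = -89161/12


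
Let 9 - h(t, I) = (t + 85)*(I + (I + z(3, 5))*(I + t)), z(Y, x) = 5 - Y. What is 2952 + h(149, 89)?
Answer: -5085837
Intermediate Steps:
h(t, I) = 9 - (85 + t)*(I + (2 + I)*(I + t)) (h(t, I) = 9 - (t + 85)*(I + (I + (5 - 1*3))*(I + t)) = 9 - (85 + t)*(I + (I + (5 - 3))*(I + t)) = 9 - (85 + t)*(I + (I + 2)*(I + t)) = 9 - (85 + t)*(I + (2 + I)*(I + t)))
2952 + h(149, 89) = 2952 + (9 - 255*89 - 170*149 - 85*89² - 2*149² - 1*89*149² - 1*149*89² - 88*89*149) = 2952 + (9 - 22695 - 25330 - 85*7921 - 2*22201 - 1*89*22201 - 1*149*7921 - 1166968) = 2952 + (9 - 22695 - 25330 - 673285 - 44402 - 1975889 - 1180229 - 1166968) = 2952 - 5088789 = -5085837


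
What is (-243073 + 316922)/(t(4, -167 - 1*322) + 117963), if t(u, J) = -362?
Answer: 73849/117601 ≈ 0.62796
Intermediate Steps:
(-243073 + 316922)/(t(4, -167 - 1*322) + 117963) = (-243073 + 316922)/(-362 + 117963) = 73849/117601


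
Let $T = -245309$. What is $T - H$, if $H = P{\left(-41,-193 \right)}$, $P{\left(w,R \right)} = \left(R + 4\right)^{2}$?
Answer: $-281030$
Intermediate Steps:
$P{\left(w,R \right)} = \left(4 + R\right)^{2}$
$H = 35721$ ($H = \left(4 - 193\right)^{2} = \left(-189\right)^{2} = 35721$)
$T - H = -245309 - 35721 = -281030$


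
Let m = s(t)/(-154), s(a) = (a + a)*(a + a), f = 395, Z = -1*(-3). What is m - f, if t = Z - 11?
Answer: -30543/77 ≈ -396.66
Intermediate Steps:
Z = 3
t = -8 (t = 3 - 11 = -8)
s(a) = 4*a² (s(a) = (2*a)*(2*a) = 4*a²)
m = -128/77 (m = (4*(-8)²)/(-154) = (4*64)*(-1/154) = 256*(-1/154) = -128/77 ≈ -1.6623)
m - f = -128/77 - 1*395 = -128/77 - 395 = -30543/77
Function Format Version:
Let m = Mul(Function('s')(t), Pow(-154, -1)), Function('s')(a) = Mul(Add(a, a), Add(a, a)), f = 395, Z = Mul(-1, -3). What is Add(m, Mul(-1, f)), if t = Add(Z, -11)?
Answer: Rational(-30543, 77) ≈ -396.66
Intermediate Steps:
Z = 3
t = -8 (t = Add(3, -11) = -8)
Function('s')(a) = Mul(4, Pow(a, 2)) (Function('s')(a) = Mul(Mul(2, a), Mul(2, a)) = Mul(4, Pow(a, 2)))
m = Rational(-128, 77) (m = Mul(Mul(4, Pow(-8, 2)), Pow(-154, -1)) = Mul(Mul(4, 64), Rational(-1, 154)) = Mul(256, Rational(-1, 154)) = Rational(-128, 77) ≈ -1.6623)
Add(m, Mul(-1, f)) = Add(Rational(-128, 77), Mul(-1, 395)) = Add(Rational(-128, 77), -395) = Rational(-30543, 77)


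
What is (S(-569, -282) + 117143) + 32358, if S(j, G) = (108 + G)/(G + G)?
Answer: 14053123/94 ≈ 1.4950e+5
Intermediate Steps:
S(j, G) = (108 + G)/(2*G) (S(j, G) = (108 + G)/((2*G)) = (108 + G)*(1/(2*G)) = (108 + G)/(2*G))
(S(-569, -282) + 117143) + 32358 = ((1/2)*(108 - 282)/(-282) + 117143) + 32358 = ((1/2)*(-1/282)*(-174) + 117143) + 32358 = (29/94 + 117143) + 32358 = 11011471/94 + 32358 = 14053123/94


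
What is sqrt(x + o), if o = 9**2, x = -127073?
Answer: 4*I*sqrt(7937) ≈ 356.36*I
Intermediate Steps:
o = 81
sqrt(x + o) = sqrt(-127073 + 81) = sqrt(-126992) = 4*I*sqrt(7937)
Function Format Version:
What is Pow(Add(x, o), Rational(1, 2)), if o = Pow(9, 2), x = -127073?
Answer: Mul(4, I, Pow(7937, Rational(1, 2))) ≈ Mul(356.36, I)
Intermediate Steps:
o = 81
Pow(Add(x, o), Rational(1, 2)) = Pow(Add(-127073, 81), Rational(1, 2)) = Pow(-126992, Rational(1, 2)) = Mul(4, I, Pow(7937, Rational(1, 2)))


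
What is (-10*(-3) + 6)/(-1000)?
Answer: -9/250 ≈ -0.036000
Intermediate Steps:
(-10*(-3) + 6)/(-1000) = (-5*(-6) + 6)*(-1/1000) = (30 + 6)*(-1/1000) = 36*(-1/1000) = -9/250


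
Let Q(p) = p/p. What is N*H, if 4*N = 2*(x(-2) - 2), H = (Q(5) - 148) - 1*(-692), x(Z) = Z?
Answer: -1090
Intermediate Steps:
Q(p) = 1
H = 545 (H = (1 - 148) - 1*(-692) = -147 + 692 = 545)
N = -2 (N = (2*(-2 - 2))/4 = (2*(-4))/4 = (1/4)*(-8) = -2)
N*H = -2*545 = -1090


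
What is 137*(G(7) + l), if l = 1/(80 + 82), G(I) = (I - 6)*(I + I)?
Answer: 310853/162 ≈ 1918.8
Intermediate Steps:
G(I) = 2*I*(-6 + I) (G(I) = (-6 + I)*(2*I) = 2*I*(-6 + I))
l = 1/162 ≈ 0.0061728
137*(G(7) + l) = 137*(2*7*(-6 + 7) + 1/162) = 137*(2*7*1 + 1/162) = 137*(14 + 1/162) = 137*(2269/162) = 310853/162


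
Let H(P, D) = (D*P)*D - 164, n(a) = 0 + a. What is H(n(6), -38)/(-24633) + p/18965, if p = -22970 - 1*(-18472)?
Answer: -16000102/27480285 ≈ -0.58224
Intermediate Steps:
n(a) = a
p = -4498 (p = -22970 + 18472 = -4498)
H(P, D) = -164 + P*D² (H(P, D) = P*D² - 164 = -164 + P*D²)
H(n(6), -38)/(-24633) + p/18965 = (-164 + 6*(-38)²)/(-24633) - 4498/18965 = (-164 + 6*1444)*(-1/24633) - 4498*1/18965 = (-164 + 8664)*(-1/24633) - 4498/18965 = 8500*(-1/24633) - 4498/18965 = -500/1449 - 4498/18965 = -16000102/27480285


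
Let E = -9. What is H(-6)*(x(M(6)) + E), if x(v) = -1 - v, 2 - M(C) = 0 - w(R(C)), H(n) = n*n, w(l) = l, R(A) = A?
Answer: -648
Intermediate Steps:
H(n) = n²
M(C) = 2 + C (M(C) = 2 - (0 - C) = 2 - (-1)*C = 2 + C)
H(-6)*(x(M(6)) + E) = (-6)²*((-1 - (2 + 6)) - 9) = 36*((-1 - 1*8) - 9) = 36*((-1 - 8) - 9) = 36*(-9 - 9) = 36*(-18) = -648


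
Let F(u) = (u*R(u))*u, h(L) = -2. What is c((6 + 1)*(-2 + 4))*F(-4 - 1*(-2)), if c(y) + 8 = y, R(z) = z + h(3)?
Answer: -96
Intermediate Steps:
R(z) = -2 + z (R(z) = z - 2 = -2 + z)
c(y) = -8 + y
F(u) = u**2*(-2 + u) (F(u) = (u*(-2 + u))*u = u**2*(-2 + u))
c((6 + 1)*(-2 + 4))*F(-4 - 1*(-2)) = (-8 + (6 + 1)*(-2 + 4))*((-4 - 1*(-2))**2*(-2 + (-4 - 1*(-2)))) = (-8 + 7*2)*((-4 + 2)**2*(-2 + (-4 + 2))) = (-8 + 14)*((-2)**2*(-2 - 2)) = 6*(4*(-4)) = 6*(-16) = -96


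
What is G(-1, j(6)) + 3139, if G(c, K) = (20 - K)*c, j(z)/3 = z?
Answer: 3137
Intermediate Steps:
j(z) = 3*z
G(c, K) = c*(20 - K)
G(-1, j(6)) + 3139 = -(20 - 3*6) + 3139 = -(20 - 1*18) + 3139 = -(20 - 18) + 3139 = -1*2 + 3139 = -2 + 3139 = 3137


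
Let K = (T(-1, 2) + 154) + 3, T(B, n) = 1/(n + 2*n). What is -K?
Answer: -943/6 ≈ -157.17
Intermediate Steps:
T(B, n) = 1/(3*n)
K = 943/6 (K = ((⅓)/2 + 154) + 3 = ((⅓)*(½) + 154) + 3 = (⅙ + 154) + 3 = 925/6 + 3 = 943/6 ≈ 157.17)
-K = -1*943/6 = -943/6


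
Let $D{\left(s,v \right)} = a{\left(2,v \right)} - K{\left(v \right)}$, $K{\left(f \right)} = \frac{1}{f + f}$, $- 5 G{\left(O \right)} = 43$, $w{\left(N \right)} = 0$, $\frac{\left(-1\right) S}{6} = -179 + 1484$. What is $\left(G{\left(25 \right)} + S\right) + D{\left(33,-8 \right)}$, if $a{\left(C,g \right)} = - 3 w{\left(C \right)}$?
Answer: $- \frac{627083}{80} \approx -7838.5$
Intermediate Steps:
$S = -7830$ ($S = - 6 \left(-179 + 1484\right) = \left(-6\right) 1305 = -7830$)
$G{\left(O \right)} = - \frac{43}{5}$ ($G{\left(O \right)} = \left(- \frac{1}{5}\right) 43 = - \frac{43}{5}$)
$a{\left(C,g \right)} = 0$ ($a{\left(C,g \right)} = \left(-3\right) 0 = 0$)
$K{\left(f \right)} = \frac{1}{2 f}$
$D{\left(s,v \right)} = - \frac{1}{2 v}$ ($D{\left(s,v \right)} = 0 - \frac{1}{2 v} = - \frac{1}{2 v}$)
$\left(G{\left(25 \right)} + S\right) + D{\left(33,-8 \right)} = \left(- \frac{43}{5} - 7830\right) - \frac{1}{2 \left(-8\right)} = - \frac{39193}{5} - - \frac{1}{16} = - \frac{39193}{5} + \frac{1}{16} = - \frac{627083}{80}$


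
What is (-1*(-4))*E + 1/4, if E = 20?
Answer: 321/4 ≈ 80.250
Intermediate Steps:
(-1*(-4))*E + 1/4 = -1*(-4)*20 + 1/4 = 4*20 + 1/4 = 80 + 1/4 = 321/4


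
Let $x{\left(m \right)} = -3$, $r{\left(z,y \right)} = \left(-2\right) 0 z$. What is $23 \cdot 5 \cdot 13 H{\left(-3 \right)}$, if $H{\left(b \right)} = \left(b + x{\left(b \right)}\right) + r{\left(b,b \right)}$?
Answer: $-8970$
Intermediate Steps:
$r{\left(z,y \right)} = 0$ ($r{\left(z,y \right)} = 0 z = 0$)
$H{\left(b \right)} = -3 + b$ ($H{\left(b \right)} = \left(b - 3\right) + 0 = \left(-3 + b\right) + 0 = -3 + b$)
$23 \cdot 5 \cdot 13 H{\left(-3 \right)} = 23 \cdot 5 \cdot 13 \left(-3 - 3\right) = 115 \cdot 13 \left(-6\right) = 1495 \left(-6\right) = -8970$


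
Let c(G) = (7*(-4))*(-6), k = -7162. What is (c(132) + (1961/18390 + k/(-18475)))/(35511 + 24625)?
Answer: 11449364131/4086304342800 ≈ 0.0028019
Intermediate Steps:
c(G) = 168 (c(G) = -28*(-6) = 168)
(c(132) + (1961/18390 + k/(-18475)))/(35511 + 24625) = (168 + (1961/18390 - 7162/(-18475)))/(35511 + 24625) = (168 + (1961*(1/18390) - 7162*(-1/18475)))/60136 = (168 + (1961/18390 + 7162/18475))*(1/60136) = (168 + 33587731/67951050)*(1/60136) = (11449364131/67951050)*(1/60136) = 11449364131/4086304342800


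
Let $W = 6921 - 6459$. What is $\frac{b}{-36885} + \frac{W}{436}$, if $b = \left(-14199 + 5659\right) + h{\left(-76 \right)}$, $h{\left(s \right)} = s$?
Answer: $\frac{3466241}{2680310} \approx 1.2932$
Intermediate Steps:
$W = 462$ ($W = 6921 - 6459 = 462$)
$b = -8616$ ($b = \left(-14199 + 5659\right) - 76 = -8540 - 76 = -8616$)
$\frac{b}{-36885} + \frac{W}{436} = - \frac{8616}{-36885} + \frac{462}{436} = \left(-8616\right) \left(- \frac{1}{36885}\right) + 462 \cdot \frac{1}{436} = \frac{2872}{12295} + \frac{231}{218} = \frac{3466241}{2680310}$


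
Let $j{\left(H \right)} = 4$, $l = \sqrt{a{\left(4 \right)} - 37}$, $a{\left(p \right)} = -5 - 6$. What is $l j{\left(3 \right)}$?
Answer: $16 i \sqrt{3} \approx 27.713 i$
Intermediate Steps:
$a{\left(p \right)} = -11$ ($a{\left(p \right)} = -5 - 6 = -11$)
$l = 4 i \sqrt{3}$ ($l = \sqrt{-11 - 37} = \sqrt{-48} = 4 i \sqrt{3} \approx 6.9282 i$)
$l j{\left(3 \right)} = 4 i \sqrt{3} \cdot 4 = 16 i \sqrt{3}$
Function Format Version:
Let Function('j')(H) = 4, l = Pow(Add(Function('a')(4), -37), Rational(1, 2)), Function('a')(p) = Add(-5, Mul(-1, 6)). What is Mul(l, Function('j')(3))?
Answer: Mul(16, I, Pow(3, Rational(1, 2))) ≈ Mul(27.713, I)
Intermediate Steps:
Function('a')(p) = -11 (Function('a')(p) = Add(-5, -6) = -11)
l = Mul(4, I, Pow(3, Rational(1, 2))) (l = Pow(Add(-11, -37), Rational(1, 2)) = Pow(-48, Rational(1, 2)) = Mul(4, I, Pow(3, Rational(1, 2))) ≈ Mul(6.9282, I))
Mul(l, Function('j')(3)) = Mul(Mul(4, I, Pow(3, Rational(1, 2))), 4) = Mul(16, I, Pow(3, Rational(1, 2)))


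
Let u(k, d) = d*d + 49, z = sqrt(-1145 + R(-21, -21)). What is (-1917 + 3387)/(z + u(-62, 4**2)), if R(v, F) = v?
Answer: 149450/31397 - 490*I*sqrt(1166)/31397 ≈ 4.76 - 0.53291*I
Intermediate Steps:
z = I*sqrt(1166) (z = sqrt(-1145 - 21) = sqrt(-1166) = I*sqrt(1166) ≈ 34.147*I)
u(k, d) = 49 + d**2 (u(k, d) = d**2 + 49 = 49 + d**2)
(-1917 + 3387)/(z + u(-62, 4**2)) = (-1917 + 3387)/(I*sqrt(1166) + (49 + (4**2)**2)) = 1470/(I*sqrt(1166) + (49 + 16**2)) = 1470/(I*sqrt(1166) + (49 + 256)) = 1470/(I*sqrt(1166) + 305) = 1470/(305 + I*sqrt(1166))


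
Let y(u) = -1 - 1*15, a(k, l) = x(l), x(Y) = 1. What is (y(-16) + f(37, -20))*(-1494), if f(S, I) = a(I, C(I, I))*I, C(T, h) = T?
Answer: 53784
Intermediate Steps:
a(k, l) = 1
y(u) = -16 (y(u) = -1 - 15 = -16)
f(S, I) = I (f(S, I) = 1*I = I)
(y(-16) + f(37, -20))*(-1494) = (-16 - 20)*(-1494) = -36*(-1494) = 53784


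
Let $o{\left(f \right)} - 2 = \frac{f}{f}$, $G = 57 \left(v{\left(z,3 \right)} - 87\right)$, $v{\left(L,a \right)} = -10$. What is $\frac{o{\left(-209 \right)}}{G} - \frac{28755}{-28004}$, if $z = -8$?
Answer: $\frac{52967461}{51611372} \approx 1.0263$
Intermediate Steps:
$G = -5529$ ($G = 57 \left(-10 - 87\right) = 57 \left(-97\right) = -5529$)
$o{\left(f \right)} = 3$ ($o{\left(f \right)} = 2 + \frac{f}{f} = 2 + 1 = 3$)
$\frac{o{\left(-209 \right)}}{G} - \frac{28755}{-28004} = \frac{3}{-5529} - \frac{28755}{-28004} = 3 \left(- \frac{1}{5529}\right) - - \frac{28755}{28004} = - \frac{1}{1843} + \frac{28755}{28004} = \frac{52967461}{51611372}$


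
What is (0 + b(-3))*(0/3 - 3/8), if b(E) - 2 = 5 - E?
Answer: -15/4 ≈ -3.7500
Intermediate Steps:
b(E) = 7 - E (b(E) = 2 + (5 - E) = 7 - E)
(0 + b(-3))*(0/3 - 3/8) = (0 + (7 - 1*(-3)))*(0/3 - 3/8) = (0 + (7 + 3))*(0*(1/3) - 3*1/8) = (0 + 10)*(0 - 3/8) = 10*(-3/8) = -15/4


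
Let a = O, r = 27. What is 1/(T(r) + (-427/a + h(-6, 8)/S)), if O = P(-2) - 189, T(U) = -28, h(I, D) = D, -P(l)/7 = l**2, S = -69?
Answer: -2139/55931 ≈ -0.038244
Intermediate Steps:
P(l) = -7*l**2
O = -217 (O = -7*(-2)**2 - 189 = -7*4 - 189 = -28 - 189 = -217)
a = -217
1/(T(r) + (-427/a + h(-6, 8)/S)) = 1/(-28 + (-427/(-217) + 8/(-69))) = 1/(-28 + (-427*(-1/217) + 8*(-1/69))) = 1/(-28 + (61/31 - 8/69)) = 1/(-28 + 3961/2139) = 1/(-55931/2139) = -2139/55931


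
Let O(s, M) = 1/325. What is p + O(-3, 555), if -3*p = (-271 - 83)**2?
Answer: -13575899/325 ≈ -41772.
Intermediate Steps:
O(s, M) = 1/325
p = -41772 (p = -(-271 - 83)**2/3 = -1/3*(-354)**2 = -1/3*125316 = -41772)
p + O(-3, 555) = -41772 + 1/325 = -13575899/325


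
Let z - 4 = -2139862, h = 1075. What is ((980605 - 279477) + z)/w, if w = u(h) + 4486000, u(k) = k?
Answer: -287746/897415 ≈ -0.32064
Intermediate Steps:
z = -2139858 (z = 4 - 2139862 = -2139858)
w = 4487075 (w = 1075 + 4486000 = 4487075)
((980605 - 279477) + z)/w = ((980605 - 279477) - 2139858)/4487075 = (701128 - 2139858)*(1/4487075) = -1438730*1/4487075 = -287746/897415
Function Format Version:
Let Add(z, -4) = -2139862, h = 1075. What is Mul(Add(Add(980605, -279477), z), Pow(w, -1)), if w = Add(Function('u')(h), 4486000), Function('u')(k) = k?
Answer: Rational(-287746, 897415) ≈ -0.32064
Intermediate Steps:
z = -2139858 (z = Add(4, -2139862) = -2139858)
w = 4487075 (w = Add(1075, 4486000) = 4487075)
Mul(Add(Add(980605, -279477), z), Pow(w, -1)) = Mul(Add(Add(980605, -279477), -2139858), Pow(4487075, -1)) = Mul(Add(701128, -2139858), Rational(1, 4487075)) = Mul(-1438730, Rational(1, 4487075)) = Rational(-287746, 897415)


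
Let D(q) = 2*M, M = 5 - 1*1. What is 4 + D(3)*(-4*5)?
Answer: -156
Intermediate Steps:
M = 4 (M = 5 - 1 = 4)
D(q) = 8 (D(q) = 2*4 = 8)
4 + D(3)*(-4*5) = 4 + 8*(-4*5) = 4 + 8*(-20) = 4 - 160 = -156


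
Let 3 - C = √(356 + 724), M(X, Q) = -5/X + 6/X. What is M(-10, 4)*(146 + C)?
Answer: -149/10 + 3*√30/5 ≈ -11.614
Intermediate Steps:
M(X, Q) = 1/X
C = 3 - 6*√30 (C = 3 - √(356 + 724) = 3 - √1080 = 3 - 6*√30 ≈ -29.863)
M(-10, 4)*(146 + C) = (146 + (3 - 6*√30))/(-10) = -(149 - 6*√30)/10 = -149/10 + 3*√30/5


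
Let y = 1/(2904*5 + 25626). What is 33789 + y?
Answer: 1356493195/40146 ≈ 33789.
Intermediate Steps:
y = 1/40146 (y = 1/(14520 + 25626) = 1/40146 ≈ 2.4909e-5)
33789 + y = 33789 + 1/40146 = 1356493195/40146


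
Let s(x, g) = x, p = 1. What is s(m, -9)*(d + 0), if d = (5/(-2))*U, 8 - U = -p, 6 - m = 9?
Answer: 135/2 ≈ 67.500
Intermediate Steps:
m = -3 (m = 6 - 1*9 = 6 - 9 = -3)
U = 9 (U = 8 - (-1) = 8 - 1*(-1) = 8 + 1 = 9)
d = -45/2 (d = (5/(-2))*9 = (5*(-½))*9 = -5/2*9 = -45/2 ≈ -22.500)
s(m, -9)*(d + 0) = -3*(-45/2 + 0) = -3*(-45/2) = 135/2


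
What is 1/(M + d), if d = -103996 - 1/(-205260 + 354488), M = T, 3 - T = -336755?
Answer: 149228/34734607735 ≈ 4.2962e-6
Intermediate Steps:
T = 336758 (T = 3 - 1*(-336755) = 3 + 336755 = 336758)
M = 336758
d = -15519115089/149228 (d = -103996 - 1/149228 = -15519115089/149228 ≈ -1.0400e+5)
1/(M + d) = 1/(336758 - 15519115089/149228) = 1/(34734607735/149228) = 149228/34734607735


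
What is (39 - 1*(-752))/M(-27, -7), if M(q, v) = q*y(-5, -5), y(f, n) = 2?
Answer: -791/54 ≈ -14.648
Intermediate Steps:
M(q, v) = 2*q (M(q, v) = q*2 = 2*q)
(39 - 1*(-752))/M(-27, -7) = (39 - 1*(-752))/((2*(-27))) = (39 + 752)/(-54) = 791*(-1/54) = -791/54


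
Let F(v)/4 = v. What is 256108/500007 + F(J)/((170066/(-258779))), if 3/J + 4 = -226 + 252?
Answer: -148619987155/467688047541 ≈ -0.31778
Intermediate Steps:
J = 3/22 (J = 3/(-4 + (-226 + 252)) = 3/(-4 + 26) = 3/22 ≈ 0.13636)
F(v) = 4*v
256108/500007 + F(J)/((170066/(-258779))) = 256108/500007 + (4*(3/22))/((170066/(-258779))) = 256108*(1/500007) + 6/(11*((170066*(-1/258779)))) = 256108/500007 + 6/(11*(-170066/258779)) = 256108/500007 + (6/11)*(-258779/170066) = 256108/500007 - 776337/935363 = -148619987155/467688047541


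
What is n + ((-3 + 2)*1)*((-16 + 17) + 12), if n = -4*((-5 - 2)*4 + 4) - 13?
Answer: 70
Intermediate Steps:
n = 83 (n = -4*(-7*4 + 4) - 13 = -4*(-28 + 4) - 13 = -4*(-24) - 13 = 96 - 13 = 83)
n + ((-3 + 2)*1)*((-16 + 17) + 12) = 83 + ((-3 + 2)*1)*((-16 + 17) + 12) = 83 + (-1*1)*(1 + 12) = 83 - 1*13 = 83 - 13 = 70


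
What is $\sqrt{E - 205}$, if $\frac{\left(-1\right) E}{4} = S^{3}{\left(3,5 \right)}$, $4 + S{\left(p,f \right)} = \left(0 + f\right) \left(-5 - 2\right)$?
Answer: $\sqrt{237071} \approx 486.9$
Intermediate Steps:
$S{\left(p,f \right)} = -4 - 7 f$ ($S{\left(p,f \right)} = -4 + \left(0 + f\right) \left(-5 - 2\right) = -4 + f \left(-7\right) = -4 - 7 f$)
$E = 237276$ ($E = - 4 \left(-4 - 35\right)^{3} = - 4 \left(-39\right)^{3} = \left(-4\right) \left(-59319\right) = 237276$)
$\sqrt{E - 205} = \sqrt{237276 - 205} = \sqrt{237071}$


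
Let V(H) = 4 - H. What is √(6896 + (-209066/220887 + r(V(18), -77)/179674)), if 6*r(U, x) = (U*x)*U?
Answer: √30780428117416255815/66814227 ≈ 83.036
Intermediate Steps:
r(U, x) = x*U²/6 (r(U, x) = ((U*x)*U)/6 = (x*U²)/6 = x*U²/6)
√(6896 + (-209066/220887 + r(V(18), -77)/179674)) = √(6896 + (-209066/220887 + ((⅙)*(-77)*(4 - 1*18)²)/179674)) = √(6896 + (-209066*1/220887 + ((⅙)*(-77)*(4 - 18)²)*(1/179674))) = √(6896 + (-209066/220887 + ((⅙)*(-77)*(-14)²)*(1/179674))) = √(6896 + (-209066/220887 + ((⅙)*(-77)*196)*(1/179674))) = √(6896 + (-209066/220887 - 7546/3*1/179674)) = √(6896 + (-209066/220887 - 343/24501)) = √(6896 - 1732696769/1803984129) = √(12438541856815/1803984129) = √30780428117416255815/66814227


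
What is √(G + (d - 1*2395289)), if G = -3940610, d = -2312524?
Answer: I*√8648423 ≈ 2940.8*I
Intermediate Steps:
√(G + (d - 1*2395289)) = √(-3940610 + (-2312524 - 1*2395289)) = √(-3940610 + (-2312524 - 2395289)) = √(-3940610 - 4707813) = √(-8648423) = I*√8648423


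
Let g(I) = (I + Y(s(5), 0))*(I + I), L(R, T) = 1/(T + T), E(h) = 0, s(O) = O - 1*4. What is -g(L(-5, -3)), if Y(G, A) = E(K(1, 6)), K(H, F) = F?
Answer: -1/18 ≈ -0.055556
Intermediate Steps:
s(O) = -4 + O (s(O) = O - 4 = -4 + O)
Y(G, A) = 0
L(R, T) = 1/(2*T)
g(I) = 2*I² (g(I) = (I + 0)*(I + I) = I*(2*I) = 2*I²)
-g(L(-5, -3)) = -2*((½)/(-3))² = -2*((½)*(-⅓))² = -2*(-⅙)² = -2/36 = -1*1/18 = -1/18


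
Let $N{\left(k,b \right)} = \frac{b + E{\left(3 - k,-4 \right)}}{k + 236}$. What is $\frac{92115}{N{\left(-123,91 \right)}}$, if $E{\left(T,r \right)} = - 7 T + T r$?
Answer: $- \frac{2081799}{259} \approx -8037.8$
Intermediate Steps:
$N{\left(k,b \right)} = \frac{-33 + b + 11 k}{236 + k}$ ($N{\left(k,b \right)} = \frac{b + \left(3 - k\right) \left(-7 - 4\right)}{k + 236} = \frac{b + \left(3 - k\right) \left(-11\right)}{236 + k} = \frac{b + \left(-33 + 11 k\right)}{236 + k} = \frac{-33 + b + 11 k}{236 + k}$)
$\frac{92115}{N{\left(-123,91 \right)}} = \frac{92115}{\frac{1}{236 - 123} \left(-33 + 91 + 11 \left(-123\right)\right)} = \frac{92115}{\frac{1}{113} \left(-33 + 91 - 1353\right)} = \frac{92115}{\frac{1}{113} \left(-1295\right)} = \frac{92115}{- \frac{1295}{113}} = 92115 \left(- \frac{113}{1295}\right) = - \frac{2081799}{259}$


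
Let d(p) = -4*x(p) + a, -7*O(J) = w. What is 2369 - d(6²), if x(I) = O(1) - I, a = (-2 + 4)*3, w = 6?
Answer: 15509/7 ≈ 2215.6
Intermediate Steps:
a = 6 (a = 2*3 = 6)
O(J) = -6/7 (O(J) = -⅐*6 = -6/7)
x(I) = -6/7 - I
d(p) = 66/7 + 4*p (d(p) = -4*(-6/7 - p) + 6 = (24/7 + 4*p) + 6 = 66/7 + 4*p)
2369 - d(6²) = 2369 - (66/7 + 4*6²) = 2369 - (66/7 + 4*36) = 2369 - (66/7 + 144) = 2369 - 1*1074/7 = 2369 - 1074/7 = 15509/7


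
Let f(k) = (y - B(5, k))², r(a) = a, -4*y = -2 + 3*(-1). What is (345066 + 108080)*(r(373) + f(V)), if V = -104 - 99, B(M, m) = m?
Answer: 152587172861/8 ≈ 1.9073e+10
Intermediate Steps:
y = 5/4 (y = -(-2 + 3*(-1))/4 = -(-2 - 3)/4 = -¼*(-5) = 5/4 ≈ 1.2500)
V = -203
f(k) = (5/4 - k)²
(345066 + 108080)*(r(373) + f(V)) = (345066 + 108080)*(373 + (-5 + 4*(-203))²/16) = 453146*(373 + (-5 - 812)²/16) = 453146*(373 + (1/16)*(-817)²) = 453146*(373 + (1/16)*667489) = 453146*(373 + 667489/16) = 453146*(673457/16) = 152587172861/8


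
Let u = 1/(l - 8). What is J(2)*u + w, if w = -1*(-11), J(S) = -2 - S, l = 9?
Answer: 7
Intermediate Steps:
u = 1 (u = 1/(9 - 8) = 1/1 = 1)
w = 11
J(2)*u + w = (-2 - 1*2)*1 + 11 = (-2 - 2)*1 + 11 = -4*1 + 11 = -4 + 11 = 7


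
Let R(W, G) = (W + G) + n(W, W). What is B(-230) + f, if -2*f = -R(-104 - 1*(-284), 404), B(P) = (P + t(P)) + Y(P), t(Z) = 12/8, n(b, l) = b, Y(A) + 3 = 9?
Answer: 319/2 ≈ 159.50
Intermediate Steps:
Y(A) = 6 (Y(A) = -3 + 9 = 6)
t(Z) = 3/2 (t(Z) = 12*(1/8) = 3/2)
R(W, G) = G + 2*W (R(W, G) = (W + G) + W = (G + W) + W = G + 2*W)
B(P) = 15/2 + P (B(P) = (P + 3/2) + 6 = (3/2 + P) + 6 = 15/2 + P)
f = 382 (f = -(-1)*(404 + 2*(-104 - 1*(-284)))/2 = -(-1)*(404 + 2*(-104 + 284))/2 = -(-1)*(404 + 2*180)/2 = -(-1)*(404 + 360)/2 = -(-1)*764/2 = -1/2*(-764) = 382)
B(-230) + f = (15/2 - 230) + 382 = -445/2 + 382 = 319/2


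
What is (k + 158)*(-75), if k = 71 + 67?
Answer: -22200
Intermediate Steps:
k = 138
(k + 158)*(-75) = (138 + 158)*(-75) = 296*(-75) = -22200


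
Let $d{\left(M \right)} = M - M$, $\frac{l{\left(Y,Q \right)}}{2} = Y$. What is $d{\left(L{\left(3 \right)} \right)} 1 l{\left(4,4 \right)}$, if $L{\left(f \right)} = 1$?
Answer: $0$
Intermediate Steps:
$l{\left(Y,Q \right)} = 2 Y$
$d{\left(M \right)} = 0$
$d{\left(L{\left(3 \right)} \right)} 1 l{\left(4,4 \right)} = 0 \cdot 1 \cdot 2 \cdot 4 = 0 \cdot 8 = 0$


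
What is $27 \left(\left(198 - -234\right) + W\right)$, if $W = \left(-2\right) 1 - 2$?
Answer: $11556$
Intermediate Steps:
$W = -4$ ($W = -2 - 2 = -4$)
$27 \left(\left(198 - -234\right) + W\right) = 27 \left(\left(198 - -234\right) - 4\right) = 27 \left(\left(198 + 234\right) - 4\right) = 27 \left(432 - 4\right) = 27 \cdot 428 = 11556$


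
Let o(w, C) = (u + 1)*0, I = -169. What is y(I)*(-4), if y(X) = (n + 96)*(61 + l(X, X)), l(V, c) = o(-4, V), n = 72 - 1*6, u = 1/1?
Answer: -39528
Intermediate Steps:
u = 1
n = 66 (n = 72 - 6 = 66)
o(w, C) = 0 (o(w, C) = (1 + 1)*0 = 2*0 = 0)
l(V, c) = 0
y(X) = 9882 (y(X) = (66 + 96)*(61 + 0) = 162*61 = 9882)
y(I)*(-4) = 9882*(-4) = -39528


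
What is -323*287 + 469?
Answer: -92232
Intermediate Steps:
-323*287 + 469 = -92701 + 469 = -92232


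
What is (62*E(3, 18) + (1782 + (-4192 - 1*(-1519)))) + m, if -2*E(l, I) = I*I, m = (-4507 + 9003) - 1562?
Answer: -8001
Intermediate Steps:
m = 2934 (m = 4496 - 1562 = 2934)
E(l, I) = -I²/2 (E(l, I) = -I*I/2 = -I²/2)
(62*E(3, 18) + (1782 + (-4192 - 1*(-1519)))) + m = (62*(-½*18²) + (1782 + (-4192 - 1*(-1519)))) + 2934 = (62*(-½*324) + (1782 + (-4192 + 1519))) + 2934 = (62*(-162) + (1782 - 2673)) + 2934 = (-10044 - 891) + 2934 = -10935 + 2934 = -8001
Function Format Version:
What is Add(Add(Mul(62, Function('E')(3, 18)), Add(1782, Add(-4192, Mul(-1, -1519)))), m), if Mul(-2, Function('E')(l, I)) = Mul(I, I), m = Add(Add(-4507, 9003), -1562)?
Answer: -8001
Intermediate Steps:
m = 2934 (m = Add(4496, -1562) = 2934)
Function('E')(l, I) = Mul(Rational(-1, 2), Pow(I, 2)) (Function('E')(l, I) = Mul(Rational(-1, 2), Mul(I, I)) = Mul(Rational(-1, 2), Pow(I, 2)))
Add(Add(Mul(62, Function('E')(3, 18)), Add(1782, Add(-4192, Mul(-1, -1519)))), m) = Add(Add(Mul(62, Mul(Rational(-1, 2), Pow(18, 2))), Add(1782, Add(-4192, Mul(-1, -1519)))), 2934) = Add(Add(Mul(62, Mul(Rational(-1, 2), 324)), Add(1782, Add(-4192, 1519))), 2934) = Add(Add(Mul(62, -162), Add(1782, -2673)), 2934) = Add(Add(-10044, -891), 2934) = Add(-10935, 2934) = -8001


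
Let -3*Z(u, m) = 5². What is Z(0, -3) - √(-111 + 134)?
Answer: -25/3 - √23 ≈ -13.129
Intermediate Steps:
Z(u, m) = -25/3 (Z(u, m) = -⅓*5² = -⅓*25 = -25/3)
Z(0, -3) - √(-111 + 134) = -25/3 - √(-111 + 134) = -25/3 - √23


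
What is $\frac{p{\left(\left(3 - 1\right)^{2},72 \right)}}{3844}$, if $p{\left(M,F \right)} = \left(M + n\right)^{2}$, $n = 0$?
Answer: $\frac{4}{961} \approx 0.0041623$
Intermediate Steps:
$p{\left(M,F \right)} = M^{2}$ ($p{\left(M,F \right)} = \left(M + 0\right)^{2} = M^{2}$)
$\frac{p{\left(\left(3 - 1\right)^{2},72 \right)}}{3844} = \frac{\left(\left(3 - 1\right)^{2}\right)^{2}}{3844} = \left(2^{2}\right)^{2} \cdot \frac{1}{3844} = 4^{2} \cdot \frac{1}{3844} = 16 \cdot \frac{1}{3844} = \frac{4}{961}$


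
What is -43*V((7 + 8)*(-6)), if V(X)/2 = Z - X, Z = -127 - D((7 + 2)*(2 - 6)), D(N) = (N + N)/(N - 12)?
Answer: 3311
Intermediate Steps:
D(N) = 2*N/(-12 + N) (D(N) = (2*N)/(-12 + N) = 2*N/(-12 + N))
Z = -257/2 (Z = -127 - 2*(7 + 2)*(2 - 6)/(-12 + (7 + 2)*(2 - 6)) = -127 - 2*9*(-4)/(-12 + 9*(-4)) = -127 - 2*(-36)/(-12 - 36) = -127 - 2*(-36)/(-48) = -127 - 2*(-36)*(-1)/48 = -127 - 1*3/2 = -127 - 3/2 = -257/2 ≈ -128.50)
V(X) = -257 - 2*X (V(X) = 2*(-257/2 - X) = -257 - 2*X)
-43*V((7 + 8)*(-6)) = -43*(-257 - 2*(7 + 8)*(-6)) = -43*(-257 - 30*(-6)) = -43*(-257 - 2*(-90)) = -43*(-257 + 180) = -43*(-77) = 3311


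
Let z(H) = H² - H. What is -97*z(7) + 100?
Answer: -3974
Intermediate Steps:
-97*z(7) + 100 = -679*(-1 + 7) + 100 = -679*6 + 100 = -97*42 + 100 = -4074 + 100 = -3974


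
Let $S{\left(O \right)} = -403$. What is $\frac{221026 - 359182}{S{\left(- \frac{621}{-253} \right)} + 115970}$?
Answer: $- \frac{138156}{115567} \approx -1.1955$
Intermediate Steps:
$\frac{221026 - 359182}{S{\left(- \frac{621}{-253} \right)} + 115970} = \frac{221026 - 359182}{-403 + 115970} = - \frac{138156}{115567}$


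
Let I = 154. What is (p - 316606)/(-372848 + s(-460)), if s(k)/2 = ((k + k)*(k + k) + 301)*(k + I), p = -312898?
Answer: 157376/129638465 ≈ 0.0012140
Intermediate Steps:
s(k) = 2*(154 + k)*(301 + 4*k²) (s(k) = 2*(((k + k)*(k + k) + 301)*(k + 154)) = 2*(((2*k)*(2*k) + 301)*(154 + k)) = 2*((4*k² + 301)*(154 + k)) = 2*((301 + 4*k²)*(154 + k)) = 2*((154 + k)*(301 + 4*k²)) = 2*(154 + k)*(301 + 4*k²))
(p - 316606)/(-372848 + s(-460)) = (-312898 - 316606)/(-372848 + (92708 + 8*(-460)³ + 602*(-460) + 1232*(-460)²)) = -629504/(-372848 + (92708 + 8*(-97336000) - 276920 + 1232*211600)) = -629504/(-372848 + (92708 - 778688000 - 276920 + 260691200)) = -629504/(-372848 - 518181012) = -629504/(-518553860) = -629504*(-1/518553860) = 157376/129638465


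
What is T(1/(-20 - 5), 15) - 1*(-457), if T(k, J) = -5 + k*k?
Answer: 282501/625 ≈ 452.00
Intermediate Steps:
T(k, J) = -5 + k²
T(1/(-20 - 5), 15) - 1*(-457) = (-5 + (1/(-20 - 5))²) - 1*(-457) = (-5 + (1/(-25))²) + 457 = (-5 + (-1/25)²) + 457 = (-5 + 1/625) + 457 = -3124/625 + 457 = 282501/625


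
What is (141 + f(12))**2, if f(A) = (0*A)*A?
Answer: 19881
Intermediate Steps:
f(A) = 0 (f(A) = 0*A = 0)
(141 + f(12))**2 = (141 + 0)**2 = 141**2 = 19881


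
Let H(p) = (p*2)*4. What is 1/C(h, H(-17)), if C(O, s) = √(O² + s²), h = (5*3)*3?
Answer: √20521/20521 ≈ 0.0069807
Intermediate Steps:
h = 45 (h = 15*3 = 45)
H(p) = 8*p (H(p) = (2*p)*4 = 8*p)
1/C(h, H(-17)) = 1/(√(45² + (8*(-17))²)) = 1/(√(2025 + (-136)²)) = 1/(√(2025 + 18496)) = 1/(√20521) = √20521/20521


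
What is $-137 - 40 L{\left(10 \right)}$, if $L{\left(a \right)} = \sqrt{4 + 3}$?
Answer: $-137 - 40 \sqrt{7} \approx -242.83$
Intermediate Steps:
$L{\left(a \right)} = \sqrt{7}$
$-137 - 40 L{\left(10 \right)} = -137 - 40 \sqrt{7}$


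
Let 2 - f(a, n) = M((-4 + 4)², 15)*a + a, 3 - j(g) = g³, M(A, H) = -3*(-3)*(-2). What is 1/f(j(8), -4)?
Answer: -1/8651 ≈ -0.00011559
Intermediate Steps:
M(A, H) = -18 (M(A, H) = 9*(-2) = -18)
j(g) = 3 - g³
f(a, n) = 2 + 17*a (f(a, n) = 2 - (-18*a + a) = 2 - (-17)*a = 2 + 17*a)
1/f(j(8), -4) = 1/(2 + 17*(3 - 1*8³)) = 1/(2 + 17*(3 - 1*512)) = 1/(2 + 17*(3 - 512)) = 1/(2 + 17*(-509)) = 1/(2 - 8653) = 1/(-8651) = -1/8651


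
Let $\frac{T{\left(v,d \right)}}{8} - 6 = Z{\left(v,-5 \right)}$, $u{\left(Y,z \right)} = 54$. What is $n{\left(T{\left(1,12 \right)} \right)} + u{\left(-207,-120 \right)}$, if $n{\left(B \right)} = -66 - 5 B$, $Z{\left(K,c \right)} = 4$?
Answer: $-412$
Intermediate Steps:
$T{\left(v,d \right)} = 80$ ($T{\left(v,d \right)} = 48 + 8 \cdot 4 = 48 + 32 = 80$)
$n{\left(B \right)} = -66 - 5 B$
$n{\left(T{\left(1,12 \right)} \right)} + u{\left(-207,-120 \right)} = \left(-66 - 400\right) + 54 = -466 + 54 = -412$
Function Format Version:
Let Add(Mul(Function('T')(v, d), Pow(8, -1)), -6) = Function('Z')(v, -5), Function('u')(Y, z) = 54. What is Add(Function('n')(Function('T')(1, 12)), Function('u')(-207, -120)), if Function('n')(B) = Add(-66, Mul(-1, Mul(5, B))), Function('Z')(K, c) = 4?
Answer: -412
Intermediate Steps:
Function('T')(v, d) = 80 (Function('T')(v, d) = Add(48, Mul(8, 4)) = Add(48, 32) = 80)
Function('n')(B) = Add(-66, Mul(-5, B))
Add(Function('n')(Function('T')(1, 12)), Function('u')(-207, -120)) = Add(Add(-66, Mul(-5, 80)), 54) = Add(Add(-66, -400), 54) = Add(-466, 54) = -412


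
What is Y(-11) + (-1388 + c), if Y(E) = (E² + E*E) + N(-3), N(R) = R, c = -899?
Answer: -2048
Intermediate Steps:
Y(E) = -3 + 2*E² (Y(E) = (E² + E*E) - 3 = (E² + E²) - 3 = 2*E² - 3 = -3 + 2*E²)
Y(-11) + (-1388 + c) = (-3 + 2*(-11)²) + (-1388 - 899) = (-3 + 2*121) - 2287 = (-3 + 242) - 2287 = 239 - 2287 = -2048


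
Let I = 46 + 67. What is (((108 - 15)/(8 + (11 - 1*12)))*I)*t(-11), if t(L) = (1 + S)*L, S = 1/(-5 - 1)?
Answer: -192665/14 ≈ -13762.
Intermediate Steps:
I = 113
S = -⅙ (S = 1/(-6) = -⅙ ≈ -0.16667)
t(L) = 5*L/6 (t(L) = (1 - ⅙)*L = 5*L/6)
(((108 - 15)/(8 + (11 - 1*12)))*I)*t(-11) = (((108 - 15)/(8 + (11 - 1*12)))*113)*((⅚)*(-11)) = ((93/(8 + (11 - 12)))*113)*(-55/6) = ((93/(8 - 1))*113)*(-55/6) = ((93/7)*113)*(-55/6) = (10509/7)*(-55/6) = -192665/14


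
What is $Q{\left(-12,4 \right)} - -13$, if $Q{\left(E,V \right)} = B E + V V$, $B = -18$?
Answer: $245$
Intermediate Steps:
$Q{\left(E,V \right)} = V^{2} - 18 E$ ($Q{\left(E,V \right)} = - 18 E + V V = - 18 E + V^{2} = V^{2} - 18 E$)
$Q{\left(-12,4 \right)} - -13 = \left(4^{2} - -216\right) - -13 = \left(16 + 216\right) + 13 = 232 + 13 = 245$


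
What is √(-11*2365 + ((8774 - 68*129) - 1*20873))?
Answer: I*√46886 ≈ 216.53*I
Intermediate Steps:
√(-11*2365 + ((8774 - 68*129) - 1*20873)) = √(-26015 + ((8774 - 1*8772) - 20873)) = √(-26015 + ((8774 - 8772) - 20873)) = √(-26015 + (2 - 20873)) = √(-26015 - 20871) = √(-46886) = I*√46886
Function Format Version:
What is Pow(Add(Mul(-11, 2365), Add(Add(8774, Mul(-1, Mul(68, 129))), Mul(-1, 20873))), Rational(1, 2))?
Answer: Mul(I, Pow(46886, Rational(1, 2))) ≈ Mul(216.53, I)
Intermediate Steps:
Pow(Add(Mul(-11, 2365), Add(Add(8774, Mul(-1, Mul(68, 129))), Mul(-1, 20873))), Rational(1, 2)) = Pow(Add(-26015, Add(Add(8774, Mul(-1, 8772)), -20873)), Rational(1, 2)) = Pow(Add(-26015, Add(Add(8774, -8772), -20873)), Rational(1, 2)) = Pow(Add(-26015, Add(2, -20873)), Rational(1, 2)) = Pow(Add(-26015, -20871), Rational(1, 2)) = Pow(-46886, Rational(1, 2)) = Mul(I, Pow(46886, Rational(1, 2)))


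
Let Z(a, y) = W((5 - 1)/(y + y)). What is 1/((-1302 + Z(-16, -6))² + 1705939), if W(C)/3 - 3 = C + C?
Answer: 1/3382964 ≈ 2.9560e-7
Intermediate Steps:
W(C) = 9 + 6*C (W(C) = 9 + 3*(C + C) = 9 + 3*(2*C) = 9 + 6*C)
Z(a, y) = 9 + 12/y (Z(a, y) = 9 + 6*((5 - 1)/(y + y)) = 9 + 6*(4/((2*y))) = 9 + 6*(4*(1/(2*y))) = 9 + 6*(2/y) = 9 + 12/y)
1/((-1302 + Z(-16, -6))² + 1705939) = 1/((-1302 + (9 + 12/(-6)))² + 1705939) = 1/((-1302 + (9 + 12*(-⅙)))² + 1705939) = 1/((-1302 + (9 - 2))² + 1705939) = 1/((-1302 + 7)² + 1705939) = 1/((-1295)² + 1705939) = 1/(1677025 + 1705939) = 1/3382964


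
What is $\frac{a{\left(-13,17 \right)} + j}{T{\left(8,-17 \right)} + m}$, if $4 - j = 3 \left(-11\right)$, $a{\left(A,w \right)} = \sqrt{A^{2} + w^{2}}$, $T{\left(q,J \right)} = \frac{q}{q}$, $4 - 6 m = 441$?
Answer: $- \frac{222}{431} - \frac{6 \sqrt{458}}{431} \approx -0.81301$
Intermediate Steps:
$m = - \frac{437}{6}$ ($m = \frac{2}{3} - \frac{147}{2} = - \frac{437}{6} \approx -72.833$)
$T{\left(q,J \right)} = 1$
$j = 37$ ($j = 4 - 3 \left(-11\right) = 4 - -33 = 4 + 33 = 37$)
$\frac{a{\left(-13,17 \right)} + j}{T{\left(8,-17 \right)} + m} = \frac{\sqrt{\left(-13\right)^{2} + 17^{2}} + 37}{1 - \frac{437}{6}} = \frac{\sqrt{169 + 289} + 37}{- \frac{431}{6}} = \left(\sqrt{458} + 37\right) \left(- \frac{6}{431}\right) = \left(37 + \sqrt{458}\right) \left(- \frac{6}{431}\right) = - \frac{222}{431} - \frac{6 \sqrt{458}}{431}$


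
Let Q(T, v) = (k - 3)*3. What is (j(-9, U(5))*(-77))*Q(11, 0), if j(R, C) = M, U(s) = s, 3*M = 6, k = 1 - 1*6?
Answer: 3696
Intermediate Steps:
k = -5 (k = 1 - 6 = -5)
M = 2 (M = (⅓)*6 = 2)
j(R, C) = 2
Q(T, v) = -24 (Q(T, v) = (-5 - 3)*3 = -8*3 = -24)
(j(-9, U(5))*(-77))*Q(11, 0) = (2*(-77))*(-24) = -154*(-24) = 3696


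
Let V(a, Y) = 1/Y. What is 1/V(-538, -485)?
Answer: -485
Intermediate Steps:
1/V(-538, -485) = 1/(1/(-485)) = 1/(-1/485) = -485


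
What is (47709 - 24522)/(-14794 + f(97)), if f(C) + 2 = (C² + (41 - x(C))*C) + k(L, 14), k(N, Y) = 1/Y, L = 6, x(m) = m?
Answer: -324618/151465 ≈ -2.1432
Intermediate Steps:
f(C) = -27/14 + C² + C*(41 - C) (f(C) = -2 + ((C² + (41 - C)*C) + 1/14) = -2 + ((C² + C*(41 - C)) + 1/14) = -2 + (1/14 + C² + C*(41 - C)) = -27/14 + C² + C*(41 - C))
(47709 - 24522)/(-14794 + f(97)) = (47709 - 24522)/(-14794 + (-27/14 + 41*97)) = 23187/(-14794 + (-27/14 + 3977)) = 23187/(-14794 + 55651/14) = 23187/(-151465/14) = 23187*(-14/151465) = -324618/151465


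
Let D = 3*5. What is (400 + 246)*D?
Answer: 9690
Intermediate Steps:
D = 15
(400 + 246)*D = (400 + 246)*15 = 646*15 = 9690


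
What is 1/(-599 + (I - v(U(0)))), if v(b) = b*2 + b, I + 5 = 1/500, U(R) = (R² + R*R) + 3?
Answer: -500/306499 ≈ -0.0016313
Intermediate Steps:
U(R) = 3 + 2*R² (U(R) = (R² + R²) + 3 = 2*R² + 3 = 3 + 2*R²)
I = -2499/500 (I = -5 + 1/500 = -2499/500 ≈ -4.9980)
v(b) = 3*b (v(b) = 2*b + b = 3*b)
1/(-599 + (I - v(U(0)))) = 1/(-599 + (-2499/500 - 3*(3 + 2*0²))) = 1/(-599 + (-2499/500 - 3*(3 + 2*0))) = 1/(-599 + (-2499/500 - 3*(3 + 0))) = 1/(-599 + (-2499/500 - 3*3)) = 1/(-599 + (-2499/500 - 1*9)) = 1/(-599 + (-2499/500 - 9)) = 1/(-599 - 6999/500) = 1/(-306499/500) = -500/306499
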